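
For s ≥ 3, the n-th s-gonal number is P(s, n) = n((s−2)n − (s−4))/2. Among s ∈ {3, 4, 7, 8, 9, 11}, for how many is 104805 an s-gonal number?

1

s = 3: P(3, 457) = 104653 and P(3, 458) = 105111; 104805 is not s-gonal.
s = 4: P(4, 323) = 104329 and P(4, 324) = 104976; 104805 is not s-gonal.
s = 7: P(7, 205) = 104755 and P(7, 206) = 105781; 104805 is not s-gonal.
s = 8: P(8, 187) = 104533 and P(8, 188) = 105656; 104805 is not s-gonal.
s = 9: P(9, 173) = 104319 and P(9, 174) = 105531; 104805 is not s-gonal.
s = 11: P(11, 153) = 104805. ✓
Hits: s ∈ {11} → 1.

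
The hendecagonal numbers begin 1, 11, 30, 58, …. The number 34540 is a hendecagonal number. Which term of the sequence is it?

88

Set n(9n−7)/2 = 34540, giving 9n² − 7n − 69080 = 0.
The discriminant is 49 + 72·34540 = 2486929, and √2486929 = 1577.
So n = (7 + 1577) / 18 = 1584/18 = 88.
Check: 88·(9·88 − 7)/2 = 34540. ✓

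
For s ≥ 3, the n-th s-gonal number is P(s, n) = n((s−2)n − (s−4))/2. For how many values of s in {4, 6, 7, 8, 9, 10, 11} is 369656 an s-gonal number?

s = 4: P(4, 607) = 368449 and P(4, 608) = 369664; 369656 is not s-gonal.
s = 6: P(6, 430) = 369370 and P(6, 431) = 371091; 369656 is not s-gonal.
s = 7: P(7, 384) = 368064 and P(7, 385) = 369985; 369656 is not s-gonal.
s = 8: P(8, 351) = 368901 and P(8, 352) = 371008; 369656 is not s-gonal.
s = 9: P(9, 325) = 368875 and P(9, 326) = 371151; 369656 is not s-gonal.
s = 10: P(10, 304) = 368752 and P(10, 305) = 371185; 369656 is not s-gonal.
s = 11: P(11, 287) = 369656. ✓
Hits: s ∈ {11} → 1.

1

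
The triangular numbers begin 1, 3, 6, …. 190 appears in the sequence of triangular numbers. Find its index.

Set n(n+1)/2 = 190, giving n² + n − 380 = 0.
The discriminant is 1 + 8·190 = 1521, and √1521 = 39.
So n = (-1 + 39) / 2 = 38/2 = 19.

19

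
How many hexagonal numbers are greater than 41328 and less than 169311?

The n-th hexagonal number is n(2n−1).
Smallest index with value > 41328: n = 145 (giving 41905).
Largest index with value < 169311: n = 291 (giving 169071).
Indices 145 through 291: 147 terms.

147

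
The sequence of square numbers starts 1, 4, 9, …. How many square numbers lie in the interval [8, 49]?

The n-th square number is n².
Smallest index with value ≥ 8: n = 3 (giving 9).
Largest index with value ≤ 49: n = 7 (giving 49).
Indices 3 through 7: 5 terms.

5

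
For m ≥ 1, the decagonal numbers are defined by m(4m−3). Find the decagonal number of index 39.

5967

The 39th decagonal number is n(4n−3) with n = 39.
39·(4·39 − 3) = 39·153 = 5967.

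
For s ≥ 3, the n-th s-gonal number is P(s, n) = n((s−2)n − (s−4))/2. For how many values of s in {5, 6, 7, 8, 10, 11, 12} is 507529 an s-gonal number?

s = 5: P(5, 581) = 506051 and P(5, 582) = 507795; 507529 is not s-gonal.
s = 6: P(6, 504) = 507528 and P(6, 505) = 509545; 507529 is not s-gonal.
s = 7: P(7, 450) = 505575 and P(7, 451) = 507826; 507529 is not s-gonal.
s = 8: P(8, 411) = 505941 and P(8, 412) = 508408; 507529 is not s-gonal.
s = 10: P(10, 356) = 505876 and P(10, 357) = 508725; 507529 is not s-gonal.
s = 11: P(11, 336) = 506856 and P(11, 337) = 509881; 507529 is not s-gonal.
s = 12: P(12, 319) = 507529. ✓
Hits: s ∈ {12} → 1.

1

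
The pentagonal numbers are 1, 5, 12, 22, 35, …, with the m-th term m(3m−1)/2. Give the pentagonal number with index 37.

2035

The 37th pentagonal number is n(3n−1)/2 with n = 37.
37·(3·37 − 1)/2 = 37·110/2 = 37·55 = 2035.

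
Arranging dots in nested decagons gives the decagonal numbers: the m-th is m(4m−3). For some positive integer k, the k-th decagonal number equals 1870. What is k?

Set n(4n−3) = 1870, giving 4n² − 3n − 1870 = 0.
The discriminant is 9 + 16·1870 = 29929, and √29929 = 173.
So n = (3 + 173) / 8 = 176/8 = 22.

22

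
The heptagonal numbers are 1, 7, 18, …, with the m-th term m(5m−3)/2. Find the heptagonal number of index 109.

The 109th heptagonal number is n(5n−3)/2 with n = 109.
109·(5·109 − 3)/2 = 109·542/2 = 109·271 = 29539.

29539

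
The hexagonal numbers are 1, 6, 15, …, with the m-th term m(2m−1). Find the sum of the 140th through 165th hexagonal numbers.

1208285

Σ i(2i−1) = 2Σi² − Σi over i = 140..165.
Σi = 13695 − 9730 = 3965 and Σi² = 1511015 − 904890 = 606125.
2·606125 − 1·3965 = 1208285.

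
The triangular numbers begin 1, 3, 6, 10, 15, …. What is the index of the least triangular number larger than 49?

10

Solve n(n+1)/2 > 49 for integer n.
The largest n with value ≤ 49 is 9 (since 45 ≤ 49 < 55), so the first above is n = 10, value 55.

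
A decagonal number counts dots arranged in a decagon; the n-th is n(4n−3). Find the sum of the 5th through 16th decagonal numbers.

Σ i(4i−3) = 4Σi² − 3Σi over i = 5..16.
Σi = 136 − 10 = 126 and Σi² = 1496 − 30 = 1466.
4·1466 − 3·126 = 5486.

5486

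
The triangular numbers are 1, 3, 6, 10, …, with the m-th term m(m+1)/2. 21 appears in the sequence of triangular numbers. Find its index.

6

Set n(n+1)/2 = 21, giving n² + n − 42 = 0.
The discriminant is 1 + 8·21 = 169, and √169 = 13.
So n = (-1 + 13) / 2 = 12/2 = 6.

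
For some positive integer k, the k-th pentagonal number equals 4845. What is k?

Set n(3n−1)/2 = 4845, giving 3n² − n − 9690 = 0.
So n = (1 + 341) / 6 = 342/6 = 57.
Check: 57·(3·57 − 1)/2 = 4845. ✓

57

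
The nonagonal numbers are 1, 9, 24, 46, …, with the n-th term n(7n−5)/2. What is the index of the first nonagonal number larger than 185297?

Solve n(7n−5)/2 > 185297 for integer n.
The largest n with value ≤ 185297 is 230 (since 184575 ≤ 185297 < 186186), so the first above is n = 231, value 186186.

231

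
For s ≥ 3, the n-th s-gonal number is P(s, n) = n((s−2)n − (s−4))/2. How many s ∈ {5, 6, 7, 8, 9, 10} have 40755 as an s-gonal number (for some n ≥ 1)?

s = 5: P(5, 165) = 40755. ✓
s = 6: P(6, 143) = 40755. ✓
s = 7: P(7, 127) = 40132 and P(7, 128) = 40768; 40755 is not s-gonal.
s = 8: P(8, 116) = 40136 and P(8, 117) = 40833; 40755 is not s-gonal.
s = 9: P(9, 108) = 40554 and P(9, 109) = 41311; 40755 is not s-gonal.
s = 10: P(10, 101) = 40501 and P(10, 102) = 41310; 40755 is not s-gonal.
Hits: s ∈ {5, 6} → 2.

2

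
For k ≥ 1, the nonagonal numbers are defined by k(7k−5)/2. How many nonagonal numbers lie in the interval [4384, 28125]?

55

The n-th nonagonal number is n(7n−5)/2.
Smallest index with value ≥ 4384: n = 36 (giving 4446).
Largest index with value ≤ 28125: n = 90 (giving 28125).
Indices 36 through 90: 55 terms.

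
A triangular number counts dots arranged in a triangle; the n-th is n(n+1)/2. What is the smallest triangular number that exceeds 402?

406

Solve n(n+1)/2 > 402 for integer n.
The largest n with value ≤ 402 is 27 (since 378 ≤ 402 < 406), so the first above is n = 28, value 406.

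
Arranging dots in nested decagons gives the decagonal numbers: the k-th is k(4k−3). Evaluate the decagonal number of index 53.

11077

The 53rd decagonal number is n(4n−3) with n = 53.
53·(4·53 − 3) = 53·209 = 11077.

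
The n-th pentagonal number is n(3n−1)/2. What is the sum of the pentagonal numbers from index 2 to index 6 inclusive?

Σ i(3i−1)/2 = (3Σi² − Σi) / 2 over i = 2..6.
Σi = 21 − 1 = 20 and Σi² = 91 − 1 = 90.
(3·90 − 1·20) / 2 = 250/2 = 125.

125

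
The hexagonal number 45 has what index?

Set n(2n−1) = 45, giving 2n² − n − 45 = 0.
The discriminant is 1 + 8·45 = 361, and √361 = 19.
So n = (1 + 19) / 4 = 20/4 = 5.
Check: 5·(2·5 − 1) = 45. ✓

5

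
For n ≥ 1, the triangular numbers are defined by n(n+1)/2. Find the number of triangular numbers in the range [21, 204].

The n-th triangular number is n(n+1)/2.
Smallest index with value ≥ 21: n = 6 (giving 21).
Largest index with value ≤ 204: n = 19 (giving 190).
Indices 6 through 19: 14 terms.

14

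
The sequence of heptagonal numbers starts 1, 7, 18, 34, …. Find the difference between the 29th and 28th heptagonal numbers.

Consecutive heptagonal numbers differ by 5n − 4: here 5·29 − 4 = 141.

141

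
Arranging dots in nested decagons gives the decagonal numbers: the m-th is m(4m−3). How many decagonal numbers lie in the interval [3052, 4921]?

8

The n-th decagonal number is n(4n−3).
Smallest index with value ≥ 3052: n = 28 (giving 3052).
Largest index with value ≤ 4921: n = 35 (giving 4795).
Indices 28 through 35: 8 terms.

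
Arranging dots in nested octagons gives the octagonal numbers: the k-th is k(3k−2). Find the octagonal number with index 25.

The 25th octagonal number is n(3n−2) with n = 25.
25·(3·25 − 2) = 25·73 = 1825.

1825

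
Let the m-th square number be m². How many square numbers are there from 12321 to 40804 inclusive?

The n-th square number is n².
Smallest index with value ≥ 12321: n = 111 (giving 12321).
Largest index with value ≤ 40804: n = 202 (giving 40804).
Indices 111 through 202: 92 terms.

92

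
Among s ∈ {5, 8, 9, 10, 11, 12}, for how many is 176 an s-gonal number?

s = 5: P(5, 11) = 176. ✓
s = 8: P(8, 8) = 176. ✓
s = 9: P(9, 7) = 154 and P(9, 8) = 204; 176 is not s-gonal.
s = 10: P(10, 7) = 175 and P(10, 8) = 232; 176 is not s-gonal.
s = 11: P(11, 6) = 141 and P(11, 7) = 196; 176 is not s-gonal.
s = 12: P(12, 6) = 156 and P(12, 7) = 217; 176 is not s-gonal.
Hits: s ∈ {5, 8} → 2.

2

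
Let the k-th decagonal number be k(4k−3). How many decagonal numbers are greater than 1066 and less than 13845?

The n-th decagonal number is n(4n−3).
Smallest index with value > 1066: n = 17 (giving 1105).
Largest index with value < 13845: n = 59 (giving 13747).
Indices 17 through 59: 43 terms.

43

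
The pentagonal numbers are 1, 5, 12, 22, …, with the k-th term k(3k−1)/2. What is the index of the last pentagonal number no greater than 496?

18

Solve n(3n−1)/2 ≤ 496 for integer n.
n = 18 gives 477 ≤ 496, while n = 19 gives 532 > 496; so the answer is index 18.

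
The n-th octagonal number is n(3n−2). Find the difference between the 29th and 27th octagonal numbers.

332

29·(3·29 − 2) = 2465 and 27·(3·27 − 2) = 2133.
Difference: 2465 − 2133 = 332.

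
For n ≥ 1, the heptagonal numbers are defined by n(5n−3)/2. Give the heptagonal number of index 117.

The 117th heptagonal number is n(5n−3)/2 with n = 117.
117·(5·117 − 3)/2 = 117·582/2 = 117·291 = 34047.

34047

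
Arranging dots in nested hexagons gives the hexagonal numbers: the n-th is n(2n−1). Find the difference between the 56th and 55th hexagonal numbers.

Consecutive hexagonal numbers differ by 4n − 3: here 4·56 − 3 = 221.

221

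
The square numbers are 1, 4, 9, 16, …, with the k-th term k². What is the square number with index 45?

2025

45² = 2025.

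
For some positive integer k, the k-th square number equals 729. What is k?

27

We need n² = 729, so n = √729 = 27.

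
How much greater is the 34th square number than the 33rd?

67

n² − (n−1)² = 2n − 1, so 34² − 33² = 2·34 − 1 = 67.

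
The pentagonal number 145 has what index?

Set n(3n−1)/2 = 145, giving 3n² − n − 290 = 0.
The discriminant is 1 + 24·145 = 3481, and √3481 = 59.
So n = (1 + 59) / 6 = 60/6 = 10.

10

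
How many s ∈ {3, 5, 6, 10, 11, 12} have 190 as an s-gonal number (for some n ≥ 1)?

s = 3: P(3, 19) = 190. ✓
s = 5: P(5, 11) = 176 and P(5, 12) = 210; 190 is not s-gonal.
s = 6: P(6, 10) = 190. ✓
s = 10: P(10, 7) = 175 and P(10, 8) = 232; 190 is not s-gonal.
s = 11: P(11, 6) = 141 and P(11, 7) = 196; 190 is not s-gonal.
s = 12: P(12, 6) = 156 and P(12, 7) = 217; 190 is not s-gonal.
Hits: s ∈ {3, 6} → 2.

2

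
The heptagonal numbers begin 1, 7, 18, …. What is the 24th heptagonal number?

1404

The 24th heptagonal number is n(5n−3)/2 with n = 24.
24·(5·24 − 3)/2 = 24·117/2 = 1404.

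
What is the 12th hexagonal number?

12·(2·12 − 1) = 12·23 = 276.

276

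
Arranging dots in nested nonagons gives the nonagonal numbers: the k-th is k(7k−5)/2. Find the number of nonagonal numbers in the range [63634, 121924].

52

The n-th nonagonal number is n(7n−5)/2.
Smallest index with value ≥ 63634: n = 136 (giving 64396).
Largest index with value ≤ 121924: n = 187 (giving 121924).
Indices 136 through 187: 52 terms.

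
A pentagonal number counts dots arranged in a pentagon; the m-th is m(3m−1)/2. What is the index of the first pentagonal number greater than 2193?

39

Solve n(3n−1)/2 > 2193 for integer n.
The largest n with value ≤ 2193 is 38 (since 2147 ≤ 2193 < 2262), so the first above is n = 39, value 2262.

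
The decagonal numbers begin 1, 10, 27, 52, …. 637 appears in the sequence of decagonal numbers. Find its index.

Set n(4n−3) = 637, giving 4n² − 3n − 637 = 0.
The discriminant is 9 + 16·637 = 10201, and √10201 = 101.
So n = (3 + 101) / 8 = 104/8 = 13.
Check: 13·(4·13 − 3) = 637. ✓

13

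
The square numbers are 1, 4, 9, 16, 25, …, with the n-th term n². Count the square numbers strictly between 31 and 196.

8

The n-th square number is n².
Smallest index with value > 31: n = 6 (giving 36).
Largest index with value < 196: n = 13 (giving 169).
Indices 6 through 13: 8 terms.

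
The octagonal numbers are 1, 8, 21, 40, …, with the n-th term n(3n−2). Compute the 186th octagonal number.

103416

The 186th octagonal number is n(3n−2) with n = 186.
186·(3·186 − 2) = 186·556 = 103416.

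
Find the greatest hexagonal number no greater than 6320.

6216

Solve n(2n−1) ≤ 6320 for integer n.
n = 56 gives 6216 ≤ 6320, while n = 57 gives 6441 > 6320; so the answer is 6216.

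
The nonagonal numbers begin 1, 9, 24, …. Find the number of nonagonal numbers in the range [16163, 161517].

The n-th nonagonal number is n(7n−5)/2.
Smallest index with value ≥ 16163: n = 69 (giving 16491).
Largest index with value ≤ 161517: n = 215 (giving 161250).
Indices 69 through 215: 147 terms.

147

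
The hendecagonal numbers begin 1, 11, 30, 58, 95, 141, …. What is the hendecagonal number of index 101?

45551

The 101st hendecagonal number is n(9n−7)/2 with n = 101.
101·(9·101 − 7)/2 = 101·902/2 = 101·451 = 45551.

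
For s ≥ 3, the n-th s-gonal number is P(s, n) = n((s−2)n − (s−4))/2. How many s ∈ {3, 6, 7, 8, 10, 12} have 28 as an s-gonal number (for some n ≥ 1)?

s = 3: P(3, 7) = 28. ✓
s = 6: P(6, 4) = 28. ✓
s = 7: P(7, 3) = 18 and P(7, 4) = 34; 28 is not s-gonal.
s = 8: P(8, 3) = 21 and P(8, 4) = 40; 28 is not s-gonal.
s = 10: P(10, 3) = 27 and P(10, 4) = 52; 28 is not s-gonal.
s = 12: P(12, 2) = 12 and P(12, 3) = 33; 28 is not s-gonal.
Hits: s ∈ {3, 6} → 2.

2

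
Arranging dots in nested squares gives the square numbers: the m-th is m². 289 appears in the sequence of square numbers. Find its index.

We need n² = 289, so n = √289 = 17.
Check: 17² = 289. ✓

17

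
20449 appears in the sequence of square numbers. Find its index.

We need n² = 20449, so n = √20449 = 143.
Check: 143² = 20449. ✓

143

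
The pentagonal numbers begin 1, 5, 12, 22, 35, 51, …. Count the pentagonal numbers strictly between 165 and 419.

The n-th pentagonal number is n(3n−1)/2.
Smallest index with value > 165: n = 11 (giving 176).
Largest index with value < 419: n = 16 (giving 376).
Indices 11 through 16: 6 terms.

6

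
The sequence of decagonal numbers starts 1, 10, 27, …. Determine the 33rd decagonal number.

The 33rd decagonal number is n(4n−3) with n = 33.
33·(4·33 − 3) = 33·129 = 4257.

4257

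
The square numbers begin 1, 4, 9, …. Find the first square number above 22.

25

Solve n² > 22 for integer n.
The largest n with value ≤ 22 is 4 (since 16 ≤ 22 < 25), so the first above is n = 5, value 25.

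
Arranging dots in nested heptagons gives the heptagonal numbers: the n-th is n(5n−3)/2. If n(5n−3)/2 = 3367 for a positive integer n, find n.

37

Set n(5n−3)/2 = 3367, giving 5n² − 3n − 6734 = 0.
The discriminant is 9 + 40·3367 = 134689, and √134689 = 367.
So n = (3 + 367) / 10 = 370/10 = 37.
Check: 37·(5·37 − 3)/2 = 3367. ✓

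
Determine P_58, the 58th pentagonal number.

5017

The 58th pentagonal number is n(3n−1)/2 with n = 58.
58·(3·58 − 1)/2 = 58·173/2 = 5017.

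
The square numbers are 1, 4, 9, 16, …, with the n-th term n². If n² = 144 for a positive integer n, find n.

12

We need n² = 144, so n = √144 = 12.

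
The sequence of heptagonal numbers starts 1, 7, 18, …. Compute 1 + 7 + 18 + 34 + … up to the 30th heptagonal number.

22940

Σ i(5i−3)/2 = (5Σi² − 3Σi) / 2 over i = 1..30.
Σi = 465 and Σi² = 9455.
(5·9455 − 3·465) / 2 = 45880/2 = 22940.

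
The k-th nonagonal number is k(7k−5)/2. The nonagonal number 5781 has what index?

Set n(7n−5)/2 = 5781, giving 7n² − 5n − 11562 = 0.
The discriminant is 25 + 56·5781 = 323761, and √323761 = 569.
So n = (5 + 569) / 14 = 574/14 = 41.

41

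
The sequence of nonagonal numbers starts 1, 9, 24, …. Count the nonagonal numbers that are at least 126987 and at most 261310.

83

The n-th nonagonal number is n(7n−5)/2.
Smallest index with value ≥ 126987: n = 191 (giving 127206).
Largest index with value ≤ 261310: n = 273 (giving 260169).
Indices 191 through 273: 83 terms.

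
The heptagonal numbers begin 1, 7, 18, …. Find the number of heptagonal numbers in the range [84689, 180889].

The n-th heptagonal number is n(5n−3)/2.
Smallest index with value ≥ 84689: n = 185 (giving 85285).
Largest index with value ≤ 180889: n = 269 (giving 180499).
Indices 185 through 269: 85 terms.

85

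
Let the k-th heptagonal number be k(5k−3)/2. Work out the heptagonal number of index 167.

The 167th heptagonal number is n(5n−3)/2 with n = 167.
167·(5·167 − 3)/2 = 167·832/2 = 167·416 = 69472.

69472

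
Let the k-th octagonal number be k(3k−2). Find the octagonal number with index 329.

The 329th octagonal number is n(3n−2) with n = 329.
329·(3·329 − 2) = 329·985 = 324065.

324065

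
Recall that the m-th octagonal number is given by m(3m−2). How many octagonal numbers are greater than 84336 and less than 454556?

The n-th octagonal number is n(3n−2).
Smallest index with value > 84336: n = 169 (giving 85345).
Largest index with value < 454556: n = 389 (giving 453185).
Indices 169 through 389: 221 terms.

221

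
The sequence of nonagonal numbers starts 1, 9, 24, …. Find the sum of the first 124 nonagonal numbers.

Σ i(7i−5)/2 = (7Σi² − 5Σi) / 2 over i = 1..124.
Σi = 7750 and Σi² = 643250.
(7·643250 − 5·7750) / 2 = 4464000/2 = 2232000.

2232000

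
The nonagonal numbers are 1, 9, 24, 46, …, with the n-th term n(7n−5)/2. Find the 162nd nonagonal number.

The 162nd nonagonal number is n(7n−5)/2 with n = 162.
162·(7·162 − 5)/2 = 162·1129/2 = 91449.

91449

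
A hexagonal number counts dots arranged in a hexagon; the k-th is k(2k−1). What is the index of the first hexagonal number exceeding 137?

9

Solve n(2n−1) > 137 for integer n.
The largest n with value ≤ 137 is 8 (since 120 ≤ 137 < 153), so the first above is n = 9, value 153.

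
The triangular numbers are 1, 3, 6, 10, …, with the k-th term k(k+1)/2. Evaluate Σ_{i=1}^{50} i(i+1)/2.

22100

Σ i(i+1)/2 = (Σi² + Σi) / 2 over i = 1..50.
Σi = 1275 and Σi² = 42925.
(1·42925 + 1·1275) / 2 = 44200/2 = 22100.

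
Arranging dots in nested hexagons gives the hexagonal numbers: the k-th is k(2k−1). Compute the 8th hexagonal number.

8·(2·8 − 1) = 8·15 = 120.

120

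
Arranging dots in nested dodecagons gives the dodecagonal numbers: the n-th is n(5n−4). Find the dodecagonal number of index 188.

The 188th dodecagonal number is n(5n−4) with n = 188.
188·(5·188 − 4) = 188·936 = 175968.

175968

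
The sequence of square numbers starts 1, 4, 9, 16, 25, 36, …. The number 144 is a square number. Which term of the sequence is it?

We need n² = 144, so n = √144 = 12.
Check: 12² = 144. ✓

12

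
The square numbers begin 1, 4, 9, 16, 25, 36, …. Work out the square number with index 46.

The 46th square number is n² with n = 46.
46² = 2116.

2116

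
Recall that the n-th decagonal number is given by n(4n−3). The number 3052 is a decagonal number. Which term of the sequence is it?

Set n(4n−3) = 3052, giving 4n² − 3n − 3052 = 0.
The discriminant is 9 + 16·3052 = 48841, and √48841 = 221.
So n = (3 + 221) / 8 = 224/8 = 28.
Check: 28·(4·28 − 3) = 3052. ✓

28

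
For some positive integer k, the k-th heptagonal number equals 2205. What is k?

30

Set n(5n−3)/2 = 2205, giving 5n² − 3n − 4410 = 0.
The discriminant is 9 + 40·2205 = 88209, and √88209 = 297.
So n = (3 + 297) / 10 = 300/10 = 30.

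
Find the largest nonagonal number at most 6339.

6069

Solve n(7n−5)/2 ≤ 6339 for integer n.
n = 42 gives 6069 ≤ 6339, while n = 43 gives 6364 > 6339; so the answer is 6069.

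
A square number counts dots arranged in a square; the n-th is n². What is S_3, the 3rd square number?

3² = 9.

9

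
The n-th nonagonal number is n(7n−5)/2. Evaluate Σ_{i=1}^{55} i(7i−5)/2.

195580

Σ i(7i−5)/2 = (7Σi² − 5Σi) / 2 over i = 1..55.
Σi = 1540 and Σi² = 56980.
(7·56980 − 5·1540) / 2 = 391160/2 = 195580.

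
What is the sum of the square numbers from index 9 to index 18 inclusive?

1905

Σ_{i=9}^{18} i² = 2109 − 204 = 1905.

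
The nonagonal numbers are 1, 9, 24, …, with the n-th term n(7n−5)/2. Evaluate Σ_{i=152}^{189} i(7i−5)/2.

Σ i(7i−5)/2 = (7Σi² − 5Σi) / 2 over i = 152..189.
Σi = 17955 − 11476 = 6479 and Σi² = 2268315 − 1159076 = 1109239.
(7·1109239 − 5·6479) / 2 = 7732278/2 = 3866139.

3866139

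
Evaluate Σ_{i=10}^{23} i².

Σ_{i=10}^{23} i² = 4324 − 285 = 4039.

4039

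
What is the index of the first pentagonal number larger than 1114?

28

Solve n(3n−1)/2 > 1114 for integer n.
The largest n with value ≤ 1114 is 27 (since 1080 ≤ 1114 < 1162), so the first above is n = 28, value 1162.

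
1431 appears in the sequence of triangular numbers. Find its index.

53

Set n(n+1)/2 = 1431, giving n² + n − 2862 = 0.
The discriminant is 1 + 8·1431 = 11449, and √11449 = 107.
So n = (-1 + 107) / 2 = 106/2 = 53.
Check: 53·54/2 = 1431. ✓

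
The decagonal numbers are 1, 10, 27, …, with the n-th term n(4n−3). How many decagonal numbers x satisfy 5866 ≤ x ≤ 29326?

The n-th decagonal number is n(4n−3).
Smallest index with value ≥ 5866: n = 39 (giving 5967).
Largest index with value ≤ 29326: n = 86 (giving 29326).
Indices 39 through 86: 48 terms.

48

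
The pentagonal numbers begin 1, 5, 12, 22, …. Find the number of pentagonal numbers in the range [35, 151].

6

The n-th pentagonal number is n(3n−1)/2.
Smallest index with value ≥ 35: n = 5 (giving 35).
Largest index with value ≤ 151: n = 10 (giving 145).
Indices 5 through 10: 6 terms.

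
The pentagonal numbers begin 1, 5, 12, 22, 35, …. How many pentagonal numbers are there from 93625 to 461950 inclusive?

The n-th pentagonal number is n(3n−1)/2.
Smallest index with value ≥ 93625: n = 250 (giving 93625).
Largest index with value ≤ 461950: n = 555 (giving 461760).
Indices 250 through 555: 306 terms.

306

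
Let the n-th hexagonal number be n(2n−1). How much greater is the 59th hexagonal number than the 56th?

59·(2·59 − 1) = 6903 and 56·(2·56 − 1) = 6216.
Difference: 6903 − 6216 = 687.

687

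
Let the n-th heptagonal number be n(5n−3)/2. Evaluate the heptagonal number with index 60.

8910

60·(5·60 − 3)/2 = 60·297/2 = 8910.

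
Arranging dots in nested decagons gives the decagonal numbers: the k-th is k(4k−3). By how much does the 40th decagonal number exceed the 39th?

313

Consecutive decagonal numbers differ by 8n − 7: here 8·40 − 7 = 313.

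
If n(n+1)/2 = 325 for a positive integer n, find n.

25

Set n(n+1)/2 = 325, giving n² + n − 650 = 0.
The discriminant is 1 + 8·325 = 2601, and √2601 = 51.
So n = (-1 + 51) / 2 = 50/2 = 25.
Check: 25·26/2 = 325. ✓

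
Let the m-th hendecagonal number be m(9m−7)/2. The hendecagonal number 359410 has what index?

283

Set n(9n−7)/2 = 359410, giving 9n² − 7n − 718820 = 0.
The discriminant is 49 + 72·359410 = 25877569, and √25877569 = 5087.
So n = (7 + 5087) / 18 = 5094/18 = 283.
Check: 283·(9·283 − 7)/2 = 359410. ✓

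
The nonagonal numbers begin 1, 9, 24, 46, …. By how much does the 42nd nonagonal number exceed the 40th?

569

42·(7·42 − 5)/2 = 6069 and 40·(7·40 − 5)/2 = 5500.
Difference: 6069 − 5500 = 569.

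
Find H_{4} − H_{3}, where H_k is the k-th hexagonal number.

Consecutive hexagonal numbers differ by 4n − 3: here 4·4 − 3 = 13.

13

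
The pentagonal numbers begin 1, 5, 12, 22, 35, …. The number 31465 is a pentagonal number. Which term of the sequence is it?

Set n(3n−1)/2 = 31465, giving 3n² − n − 62930 = 0.
The discriminant is 1 + 24·31465 = 755161, and √755161 = 869.
So n = (1 + 869) / 6 = 870/6 = 145.
Check: 145·(3·145 − 1)/2 = 31465. ✓

145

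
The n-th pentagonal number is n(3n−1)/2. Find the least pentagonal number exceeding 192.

210

Solve n(3n−1)/2 > 192 for integer n.
The largest n with value ≤ 192 is 11 (since 176 ≤ 192 < 210), so the first above is n = 12, value 210.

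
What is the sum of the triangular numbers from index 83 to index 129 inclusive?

Σ i(i+1)/2 = (Σi² + Σi) / 2 over i = 83..129.
Σi = 8385 − 3403 = 4982 and Σi² = 723905 − 187165 = 536740.
(1·536740 + 1·4982) / 2 = 541722/2 = 270861.

270861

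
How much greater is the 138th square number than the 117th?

138² = 19044 and 117² = 13689.
Difference: 19044 − 13689 = 5355.

5355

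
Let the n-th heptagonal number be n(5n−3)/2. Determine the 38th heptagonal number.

38·(5·38 − 3)/2 = 38·187/2 = 3553.

3553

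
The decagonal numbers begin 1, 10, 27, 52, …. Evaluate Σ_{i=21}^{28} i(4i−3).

Σ i(4i−3) = 4Σi² − 3Σi over i = 21..28.
Σi = 406 − 210 = 196 and Σi² = 7714 − 2870 = 4844.
4·4844 − 3·196 = 18788.

18788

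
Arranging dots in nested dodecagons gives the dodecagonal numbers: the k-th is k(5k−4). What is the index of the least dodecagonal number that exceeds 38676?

Solve n(5n−4) > 38676 for integer n.
The largest n with value ≤ 38676 is 88 (since 38368 ≤ 38676 < 39249), so the first above is n = 89, value 39249.

89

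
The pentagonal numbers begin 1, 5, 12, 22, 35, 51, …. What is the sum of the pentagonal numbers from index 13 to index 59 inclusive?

Σ i(3i−1)/2 = (3Σi² − Σi) / 2 over i = 13..59.
Σi = 1770 − 78 = 1692 and Σi² = 70210 − 650 = 69560.
(3·69560 − 1·1692) / 2 = 206988/2 = 103494.

103494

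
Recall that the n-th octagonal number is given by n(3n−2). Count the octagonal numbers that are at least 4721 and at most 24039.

49

The n-th octagonal number is n(3n−2).
Smallest index with value ≥ 4721: n = 41 (giving 4961).
Largest index with value ≤ 24039: n = 89 (giving 23585).
Indices 41 through 89: 49 terms.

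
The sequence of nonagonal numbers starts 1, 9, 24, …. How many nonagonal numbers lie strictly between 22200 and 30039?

The n-th nonagonal number is n(7n−5)/2.
Smallest index with value > 22200: n = 81 (giving 22761).
Largest index with value < 30039: n = 92 (giving 29394).
Indices 81 through 92: 12 terms.

12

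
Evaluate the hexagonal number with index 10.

190

10·(2·10 − 1) = 10·19 = 190.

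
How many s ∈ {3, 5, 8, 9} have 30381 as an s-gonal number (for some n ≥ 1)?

s = 3: P(3, 246) = 30381. ✓
s = 5: P(5, 142) = 30175 and P(5, 143) = 30602; 30381 is not s-gonal.
s = 8: P(8, 100) = 29800 and P(8, 101) = 30401; 30381 is not s-gonal.
s = 9: P(9, 93) = 30039 and P(9, 94) = 30691; 30381 is not s-gonal.
Hits: s ∈ {3} → 1.

1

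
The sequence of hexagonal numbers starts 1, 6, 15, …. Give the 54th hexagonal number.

The 54th hexagonal number is n(2n−1) with n = 54.
54·(2·54 − 1) = 54·107 = 5778.

5778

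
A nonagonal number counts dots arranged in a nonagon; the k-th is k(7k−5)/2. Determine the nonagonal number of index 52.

9334

The 52nd nonagonal number is n(7n−5)/2 with n = 52.
52·(7·52 − 5)/2 = 52·359/2 = 9334.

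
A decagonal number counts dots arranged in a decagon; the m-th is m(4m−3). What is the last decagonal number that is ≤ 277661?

Solve n(4n−3) ≤ 277661 for integer n.
n = 263 gives 275887 ≤ 277661, while n = 264 gives 277992 > 277661; so the answer is 275887.

275887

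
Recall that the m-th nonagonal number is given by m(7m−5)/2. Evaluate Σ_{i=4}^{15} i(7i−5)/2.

4006

Σ i(7i−5)/2 = (7Σi² − 5Σi) / 2 over i = 4..15.
Σi = 120 − 6 = 114 and Σi² = 1240 − 14 = 1226.
(7·1226 − 5·114) / 2 = 8012/2 = 4006.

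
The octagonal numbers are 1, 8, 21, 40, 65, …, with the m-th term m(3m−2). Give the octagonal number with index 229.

156865

The 229th octagonal number is n(3n−2) with n = 229.
229·(3·229 − 2) = 229·685 = 156865.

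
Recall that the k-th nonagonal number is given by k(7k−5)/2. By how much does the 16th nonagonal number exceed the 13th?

297

16·(7·16 − 5)/2 = 856 and 13·(7·13 − 5)/2 = 559.
Difference: 856 − 559 = 297.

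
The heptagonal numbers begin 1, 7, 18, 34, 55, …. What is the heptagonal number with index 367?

367·(5·367 − 3)/2 = 367·1832/2 = 367·916 = 336172.

336172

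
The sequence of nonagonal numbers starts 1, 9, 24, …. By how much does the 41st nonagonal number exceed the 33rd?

41·(7·41 − 5)/2 = 5781 and 33·(7·33 − 5)/2 = 3729.
Difference: 5781 − 3729 = 2052.

2052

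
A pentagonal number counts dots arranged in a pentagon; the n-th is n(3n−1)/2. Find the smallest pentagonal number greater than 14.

22

Solve n(3n−1)/2 > 14 for integer n.
The largest n with value ≤ 14 is 3 (since 12 ≤ 14 < 22), so the first above is n = 4, value 22.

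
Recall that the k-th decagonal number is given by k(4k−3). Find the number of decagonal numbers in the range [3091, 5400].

9

The n-th decagonal number is n(4n−3).
Smallest index with value ≥ 3091: n = 29 (giving 3277).
Largest index with value ≤ 5400: n = 37 (giving 5365).
Indices 29 through 37: 9 terms.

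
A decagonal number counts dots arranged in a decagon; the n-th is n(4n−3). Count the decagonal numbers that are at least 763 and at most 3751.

The n-th decagonal number is n(4n−3).
Smallest index with value ≥ 763: n = 15 (giving 855).
Largest index with value ≤ 3751: n = 31 (giving 3751).
Indices 15 through 31: 17 terms.

17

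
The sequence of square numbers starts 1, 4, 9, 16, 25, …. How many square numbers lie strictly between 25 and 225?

The n-th square number is n².
Smallest index with value > 25: n = 6 (giving 36).
Largest index with value < 225: n = 14 (giving 196).
Indices 6 through 14: 9 terms.

9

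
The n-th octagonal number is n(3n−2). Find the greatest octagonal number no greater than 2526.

Solve n(3n−2) ≤ 2526 for integer n.
n = 29 gives 2465 ≤ 2526, while n = 30 gives 2640 > 2526; so the answer is 2465.

2465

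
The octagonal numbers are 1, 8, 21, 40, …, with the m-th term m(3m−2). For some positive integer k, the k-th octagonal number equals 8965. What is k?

Set n(3n−2) = 8965, giving 3n² − 2n − 8965 = 0.
So n = (2 + 328) / 6 = 330/6 = 55.
Check: 55·(3·55 − 2) = 8965. ✓

55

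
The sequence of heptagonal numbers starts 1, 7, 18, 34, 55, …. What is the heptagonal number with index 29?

29·(5·29 − 3)/2 = 29·142/2 = 29·71 = 2059.

2059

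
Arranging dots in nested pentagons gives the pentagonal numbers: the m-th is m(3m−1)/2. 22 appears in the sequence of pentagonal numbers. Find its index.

4

Set n(3n−1)/2 = 22, giving 3n² − n − 44 = 0.
The discriminant is 1 + 24·22 = 529, and √529 = 23.
So n = (1 + 23) / 6 = 24/6 = 4.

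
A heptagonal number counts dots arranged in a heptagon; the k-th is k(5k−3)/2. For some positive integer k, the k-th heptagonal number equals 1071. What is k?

Set n(5n−3)/2 = 1071, giving 5n² − 3n − 2142 = 0.
So n = (3 + 207) / 10 = 210/10 = 21.
Check: 21·(5·21 − 3)/2 = 1071. ✓

21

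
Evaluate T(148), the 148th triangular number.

11026

The 148th triangular number is n(n+1)/2 with n = 148.
148·149/2 = 22052/2 = 11026.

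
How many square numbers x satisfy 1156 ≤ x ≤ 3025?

22

The n-th square number is n².
Smallest index with value ≥ 1156: n = 34 (giving 1156).
Largest index with value ≤ 3025: n = 55 (giving 3025).
Indices 34 through 55: 22 terms.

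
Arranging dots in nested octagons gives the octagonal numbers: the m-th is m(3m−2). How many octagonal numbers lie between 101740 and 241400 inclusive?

The n-th octagonal number is n(3n−2).
Smallest index with value ≥ 101740: n = 185 (giving 102305).
Largest index with value ≤ 241400: n = 284 (giving 241400).
Indices 185 through 284: 100 terms.

100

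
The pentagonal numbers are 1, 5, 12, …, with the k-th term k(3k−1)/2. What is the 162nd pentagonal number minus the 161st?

484

Consecutive pentagonal numbers differ by 3n − 2: here 3·162 − 2 = 484.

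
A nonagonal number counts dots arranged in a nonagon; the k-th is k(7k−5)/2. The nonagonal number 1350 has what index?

Set n(7n−5)/2 = 1350, giving 7n² − 5n − 2700 = 0.
The discriminant is 25 + 56·1350 = 75625, and √75625 = 275.
So n = (5 + 275) / 14 = 280/14 = 20.

20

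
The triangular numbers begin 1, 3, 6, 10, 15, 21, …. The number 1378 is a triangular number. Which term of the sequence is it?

Set n(n+1)/2 = 1378, giving n² + n − 2756 = 0.
The discriminant is 1 + 8·1378 = 11025, and √11025 = 105.
So n = (-1 + 105) / 2 = 104/2 = 52.
Check: 52·53/2 = 1378. ✓

52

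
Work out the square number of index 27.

729

27² = 729.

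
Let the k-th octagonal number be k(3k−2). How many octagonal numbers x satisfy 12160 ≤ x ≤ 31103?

39

The n-th octagonal number is n(3n−2).
Smallest index with value ≥ 12160: n = 64 (giving 12160).
Largest index with value ≤ 31103: n = 102 (giving 31008).
Indices 64 through 102: 39 terms.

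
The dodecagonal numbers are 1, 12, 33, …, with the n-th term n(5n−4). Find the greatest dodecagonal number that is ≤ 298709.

296704

Solve n(5n−4) ≤ 298709 for integer n.
n = 244 gives 296704 ≤ 298709, while n = 245 gives 299145 > 298709; so the answer is 296704.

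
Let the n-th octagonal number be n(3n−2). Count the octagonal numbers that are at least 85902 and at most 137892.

45

The n-th octagonal number is n(3n−2).
Smallest index with value ≥ 85902: n = 170 (giving 86360).
Largest index with value ≤ 137892: n = 214 (giving 136960).
Indices 170 through 214: 45 terms.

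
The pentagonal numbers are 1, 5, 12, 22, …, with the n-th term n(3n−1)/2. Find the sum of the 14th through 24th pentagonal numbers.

Σ i(3i−1)/2 = (3Σi² − Σi) / 2 over i = 14..24.
Σi = 300 − 91 = 209 and Σi² = 4900 − 819 = 4081.
(3·4081 − 1·209) / 2 = 12034/2 = 6017.

6017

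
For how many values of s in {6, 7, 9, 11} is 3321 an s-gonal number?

1

s = 6: P(6, 41) = 3321. ✓
s = 7: P(7, 36) = 3186 and P(7, 37) = 3367; 3321 is not s-gonal.
s = 9: P(9, 31) = 3286 and P(9, 32) = 3504; 3321 is not s-gonal.
s = 11: P(11, 27) = 3186 and P(11, 28) = 3430; 3321 is not s-gonal.
Hits: s ∈ {6} → 1.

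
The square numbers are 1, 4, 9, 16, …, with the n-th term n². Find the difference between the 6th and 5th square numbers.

n² − (n−1)² = 2n − 1, so 6² − 5² = 2·6 − 1 = 11.

11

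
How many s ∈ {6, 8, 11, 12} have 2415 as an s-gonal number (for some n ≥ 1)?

s = 6: P(6, 35) = 2415. ✓
s = 8: P(8, 28) = 2296 and P(8, 29) = 2465; 2415 is not s-gonal.
s = 11: P(11, 23) = 2300 and P(11, 24) = 2508; 2415 is not s-gonal.
s = 12: P(12, 22) = 2332 and P(12, 23) = 2553; 2415 is not s-gonal.
Hits: s ∈ {6} → 1.

1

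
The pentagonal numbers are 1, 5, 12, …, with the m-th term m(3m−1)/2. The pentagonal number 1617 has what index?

33

Set n(3n−1)/2 = 1617, giving 3n² − n − 3234 = 0.
So n = (1 + 197) / 6 = 198/6 = 33.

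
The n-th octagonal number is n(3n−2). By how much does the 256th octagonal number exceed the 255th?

1531

Consecutive octagonal numbers differ by 6n − 5: here 6·256 − 5 = 1531.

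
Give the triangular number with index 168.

The 168th triangular number is n(n+1)/2 with n = 168.
168·169/2 = 28392/2 = 14196.

14196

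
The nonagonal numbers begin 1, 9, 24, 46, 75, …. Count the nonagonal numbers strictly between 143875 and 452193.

The n-th nonagonal number is n(7n−5)/2.
Smallest index with value > 143875: n = 204 (giving 145146).
Largest index with value < 452193: n = 359 (giving 450186).
Indices 204 through 359: 156 terms.

156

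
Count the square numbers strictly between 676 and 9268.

The n-th square number is n².
Smallest index with value > 676: n = 27 (giving 729).
Largest index with value < 9268: n = 96 (giving 9216).
Indices 27 through 96: 70 terms.

70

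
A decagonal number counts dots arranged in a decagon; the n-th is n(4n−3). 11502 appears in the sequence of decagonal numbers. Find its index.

Set n(4n−3) = 11502, giving 4n² − 3n − 11502 = 0.
So n = (3 + 429) / 8 = 432/8 = 54.

54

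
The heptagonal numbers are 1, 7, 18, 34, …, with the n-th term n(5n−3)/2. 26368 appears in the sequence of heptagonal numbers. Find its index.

Set n(5n−3)/2 = 26368, giving 5n² − 3n − 52736 = 0.
So n = (3 + 1027) / 10 = 1030/10 = 103.
Check: 103·(5·103 − 3)/2 = 26368. ✓

103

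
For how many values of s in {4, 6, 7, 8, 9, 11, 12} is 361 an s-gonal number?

s = 4: P(4, 19) = 361. ✓
s = 6: P(6, 13) = 325 and P(6, 14) = 378; 361 is not s-gonal.
s = 7: P(7, 12) = 342 and P(7, 13) = 403; 361 is not s-gonal.
s = 8: P(8, 11) = 341 and P(8, 12) = 408; 361 is not s-gonal.
s = 9: P(9, 10) = 325 and P(9, 11) = 396; 361 is not s-gonal.
s = 11: P(11, 9) = 333 and P(11, 10) = 415; 361 is not s-gonal.
s = 12: P(12, 8) = 288 and P(12, 9) = 369; 361 is not s-gonal.
Hits: s ∈ {4} → 1.

1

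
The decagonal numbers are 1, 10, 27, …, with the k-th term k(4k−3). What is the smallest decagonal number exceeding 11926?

Solve n(4n−3) > 11926 for integer n.
The largest n with value ≤ 11926 is 54 (since 11502 ≤ 11926 < 11935), so the first above is n = 55, value 11935.

11935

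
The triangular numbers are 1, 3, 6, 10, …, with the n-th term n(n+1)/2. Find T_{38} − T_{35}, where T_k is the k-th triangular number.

38·39/2 = 741 and 35·36/2 = 630.
Difference: 741 − 630 = 111.

111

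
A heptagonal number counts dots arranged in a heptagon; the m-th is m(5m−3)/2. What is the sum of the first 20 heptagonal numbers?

6860

Σ i(5i−3)/2 = (5Σi² − 3Σi) / 2 over i = 1..20.
Σi = 210 and Σi² = 2870.
(5·2870 − 3·210) / 2 = 13720/2 = 6860.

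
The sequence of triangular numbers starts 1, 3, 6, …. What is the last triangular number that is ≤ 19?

Solve n(n+1)/2 ≤ 19 for integer n.
n = 5 gives 15 ≤ 19, while n = 6 gives 21 > 19; so the answer is 15.

15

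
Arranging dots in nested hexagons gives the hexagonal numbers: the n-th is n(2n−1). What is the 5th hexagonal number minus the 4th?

Consecutive hexagonal numbers differ by 4n − 3: here 4·5 − 3 = 17.

17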